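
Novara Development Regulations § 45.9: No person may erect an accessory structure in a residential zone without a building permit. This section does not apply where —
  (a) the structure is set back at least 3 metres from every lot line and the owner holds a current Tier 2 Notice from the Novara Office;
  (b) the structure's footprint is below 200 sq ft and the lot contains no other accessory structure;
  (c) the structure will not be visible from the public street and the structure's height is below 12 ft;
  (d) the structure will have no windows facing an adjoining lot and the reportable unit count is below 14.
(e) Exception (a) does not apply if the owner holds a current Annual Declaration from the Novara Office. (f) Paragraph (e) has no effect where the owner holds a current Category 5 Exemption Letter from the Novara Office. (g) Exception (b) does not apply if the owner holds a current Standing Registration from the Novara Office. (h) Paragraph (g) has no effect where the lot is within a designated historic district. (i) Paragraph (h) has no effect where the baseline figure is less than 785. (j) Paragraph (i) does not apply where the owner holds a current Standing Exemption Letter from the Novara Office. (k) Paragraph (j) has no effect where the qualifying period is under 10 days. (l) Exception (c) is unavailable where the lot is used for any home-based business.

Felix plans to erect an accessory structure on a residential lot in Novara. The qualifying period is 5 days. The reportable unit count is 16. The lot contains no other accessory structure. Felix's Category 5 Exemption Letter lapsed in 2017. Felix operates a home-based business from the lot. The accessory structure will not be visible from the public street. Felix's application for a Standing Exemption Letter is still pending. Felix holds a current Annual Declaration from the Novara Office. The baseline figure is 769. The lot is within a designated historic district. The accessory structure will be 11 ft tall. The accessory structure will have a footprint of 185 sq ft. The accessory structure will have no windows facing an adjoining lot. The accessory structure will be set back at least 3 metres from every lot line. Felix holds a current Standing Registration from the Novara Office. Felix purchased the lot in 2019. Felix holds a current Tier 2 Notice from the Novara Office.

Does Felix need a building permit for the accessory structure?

Exception (a): the setback is at least 3 m on every side; a current Tier 2 Notice is held — every condition holds. Turning to paragraphs (e)–(f): (e) operates against (a): a current Annual Declaration is held. (f) does not operate here (no current Category 5 Exemption Letter is held), so (e) stands. (a) is therefore removed.
Exception (b): the structure's footprint is 185 sq ft, below the 200 sq ft limit; the lot has no other accessory structure — every condition holds. But: (g) is engaged — a current Standing Registration is held. (h) would limit (g) — the lot is in a historic district — but (i) sets (h) aside: (i) operates against (h): the baseline figure is 769, less than the 785 limit. (j), which would lift (i), does not operate here — the Standing Exemption Letter is not current. (b) is therefore removed.
Exception (c): the structure will not be visible from the street; the structure's height is 11 ft, below the 12 ft limit — every condition holds. However, paragraph (l) must be considered: (l) is engaged — a home-based business operates on the lot. (c) is therefore removed.
Exception (d) requires that the reportable unit count is below 14; but the reportable unit count is 16, not below 14, so (d) is unavailable.
No exception displaces § 45.9.

Yes — Felix must obtain a building permit.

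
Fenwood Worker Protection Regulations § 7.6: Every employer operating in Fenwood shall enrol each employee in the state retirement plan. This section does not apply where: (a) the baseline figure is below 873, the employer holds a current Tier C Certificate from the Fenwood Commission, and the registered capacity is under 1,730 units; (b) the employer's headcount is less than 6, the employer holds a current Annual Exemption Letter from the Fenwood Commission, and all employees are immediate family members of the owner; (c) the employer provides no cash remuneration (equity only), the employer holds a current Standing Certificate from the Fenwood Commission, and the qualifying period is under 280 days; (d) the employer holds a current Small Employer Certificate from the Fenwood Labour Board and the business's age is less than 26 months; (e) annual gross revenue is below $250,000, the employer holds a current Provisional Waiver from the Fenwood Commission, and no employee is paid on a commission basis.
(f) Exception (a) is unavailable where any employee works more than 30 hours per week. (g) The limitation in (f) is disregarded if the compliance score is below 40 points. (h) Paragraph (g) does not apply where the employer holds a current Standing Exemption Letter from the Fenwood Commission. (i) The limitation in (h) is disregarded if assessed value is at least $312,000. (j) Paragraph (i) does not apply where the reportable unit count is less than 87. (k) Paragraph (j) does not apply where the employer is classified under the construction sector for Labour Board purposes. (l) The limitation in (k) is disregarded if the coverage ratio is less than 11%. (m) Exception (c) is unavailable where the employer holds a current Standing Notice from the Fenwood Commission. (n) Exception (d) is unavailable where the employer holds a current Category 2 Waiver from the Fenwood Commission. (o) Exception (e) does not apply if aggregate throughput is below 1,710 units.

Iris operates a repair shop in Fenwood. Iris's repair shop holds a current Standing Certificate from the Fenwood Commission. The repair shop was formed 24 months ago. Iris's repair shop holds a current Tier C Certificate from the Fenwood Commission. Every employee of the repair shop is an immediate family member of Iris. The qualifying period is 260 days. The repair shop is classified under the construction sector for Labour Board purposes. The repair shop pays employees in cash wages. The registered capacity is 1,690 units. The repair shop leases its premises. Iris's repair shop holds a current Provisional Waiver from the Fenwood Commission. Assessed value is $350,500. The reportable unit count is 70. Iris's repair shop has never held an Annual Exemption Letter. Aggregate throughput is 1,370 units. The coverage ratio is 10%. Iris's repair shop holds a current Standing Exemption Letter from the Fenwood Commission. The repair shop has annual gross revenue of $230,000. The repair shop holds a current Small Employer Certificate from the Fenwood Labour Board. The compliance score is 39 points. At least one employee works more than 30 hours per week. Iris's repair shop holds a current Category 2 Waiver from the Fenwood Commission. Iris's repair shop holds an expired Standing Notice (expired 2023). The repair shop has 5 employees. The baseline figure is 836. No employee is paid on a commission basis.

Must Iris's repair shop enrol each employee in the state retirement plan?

Exception (a)'s conditions are all satisfied: the baseline figure is 836, below the 873 limit; a current Tier C Certificate is held; the registered capacity is 1,690 units, under the 1,730 units limit. But applying paragraphs (f)–(l): (f) operates against (a): at least one employee exceeds 30 hours/week. (g) is triggered (the compliance score is 39 points, below the 40 points limit), but is overridden by (h): (h) operates — a current Standing Exemption Letter is held. (i) would limit (h) — assessed value is $350,500, meeting the $312,000 threshold — but (j) sets (i) aside: (j) operates — the reportable unit count is 70, less than the 87 limit. (k) is triggered (the repair shop is classified under the construction sector), but is overridden by (l): (l) is engaged — the coverage ratio is 10%, less than the 11% limit. So (a) is unavailable.
Exception (b) fails — the Annual Exemption Letter is not current.
Exception (c) requires that the employer provides no cash remuneration (equity only); but employees are paid cash wages, so (c) is unavailable.
All of (d)'s requirements are met (a current Small Employer Certificate is held; the business's age is 24 months, less than the 26 months limit). However, paragraph (n) must be considered: (n) operates against (d): a current Category 2 Waiver is held. Exception (d) does not apply.
All of (e)'s requirements are met (annual gross revenue is $230,000, below the $250,000 limit; a current Provisional Waiver is held; no employee is paid on commission). Turning to paragraph (o): (o) is triggered — aggregate throughput is 1,370 units, below the 1,710 units limit. Exception (e) does not apply.
Every exception is unavailable, so the rule governs.

Yes — Iris's repair shop must enrol each employee in the state retirement plan.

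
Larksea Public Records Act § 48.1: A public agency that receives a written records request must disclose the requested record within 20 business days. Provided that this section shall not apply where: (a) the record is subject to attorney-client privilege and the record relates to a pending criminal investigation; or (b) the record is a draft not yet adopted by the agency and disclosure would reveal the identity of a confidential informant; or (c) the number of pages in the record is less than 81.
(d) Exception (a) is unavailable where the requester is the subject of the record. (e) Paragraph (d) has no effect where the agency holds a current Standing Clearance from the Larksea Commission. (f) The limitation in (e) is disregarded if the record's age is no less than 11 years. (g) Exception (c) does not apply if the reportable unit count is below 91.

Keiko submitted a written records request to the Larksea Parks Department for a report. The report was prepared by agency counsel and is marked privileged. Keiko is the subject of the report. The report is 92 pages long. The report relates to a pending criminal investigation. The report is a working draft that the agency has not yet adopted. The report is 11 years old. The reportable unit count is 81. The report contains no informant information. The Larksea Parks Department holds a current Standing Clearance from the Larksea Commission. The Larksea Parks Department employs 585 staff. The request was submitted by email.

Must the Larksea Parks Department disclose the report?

Yes — the Larksea Parks Department must disclose the report.

Exception (a)'s conditions are all satisfied: the report is privileged; the report relates to a pending investigation. However, paragraphs (d)–(f) must be considered: (d) is triggered — Keiko is the subject of the report. (e) would limit (d) — a current Standing Clearance is held — but (f) sets (e) aside: (f) is engaged — the record's age is 11 years, meeting the 11 years threshold. So (a) is unavailable.
Exception (b) fails — the report contains no informant information.
Exception (c) requires that the number of pages in the record is less than 81; but the number of pages in the record is 92, not less than 81, so (c) is unavailable.
Every exception is unavailable, so the rule governs.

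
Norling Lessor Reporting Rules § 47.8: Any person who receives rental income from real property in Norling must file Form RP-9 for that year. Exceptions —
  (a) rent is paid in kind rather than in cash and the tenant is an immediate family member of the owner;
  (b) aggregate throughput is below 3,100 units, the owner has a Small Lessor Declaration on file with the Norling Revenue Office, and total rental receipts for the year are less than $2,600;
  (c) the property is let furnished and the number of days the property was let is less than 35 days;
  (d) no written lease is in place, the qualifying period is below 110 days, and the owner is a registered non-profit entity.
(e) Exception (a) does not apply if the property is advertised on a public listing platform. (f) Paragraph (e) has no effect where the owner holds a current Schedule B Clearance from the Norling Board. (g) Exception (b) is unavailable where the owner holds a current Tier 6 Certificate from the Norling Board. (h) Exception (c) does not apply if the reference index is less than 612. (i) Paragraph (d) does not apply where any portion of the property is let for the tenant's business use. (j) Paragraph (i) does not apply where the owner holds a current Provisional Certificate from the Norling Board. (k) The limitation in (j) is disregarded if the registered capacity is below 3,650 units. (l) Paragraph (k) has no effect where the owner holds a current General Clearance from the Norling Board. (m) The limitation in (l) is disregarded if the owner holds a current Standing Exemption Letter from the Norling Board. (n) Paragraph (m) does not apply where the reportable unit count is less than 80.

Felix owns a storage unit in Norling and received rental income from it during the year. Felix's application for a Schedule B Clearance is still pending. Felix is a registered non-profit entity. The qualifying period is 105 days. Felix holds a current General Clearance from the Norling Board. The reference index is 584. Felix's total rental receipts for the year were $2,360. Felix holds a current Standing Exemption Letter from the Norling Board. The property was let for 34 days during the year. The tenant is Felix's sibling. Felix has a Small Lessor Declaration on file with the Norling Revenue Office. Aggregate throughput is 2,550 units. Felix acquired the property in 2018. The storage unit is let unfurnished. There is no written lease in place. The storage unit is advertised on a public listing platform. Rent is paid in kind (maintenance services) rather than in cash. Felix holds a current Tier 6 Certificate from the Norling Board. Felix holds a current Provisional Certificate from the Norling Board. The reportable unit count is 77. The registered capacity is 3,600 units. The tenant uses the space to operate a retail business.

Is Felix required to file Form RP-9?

No — exception (d) applies; Felix is not required to file Form RP-9.

All of (a)'s requirements are met (rent is paid in kind; the tenant is an immediate family member). Turning to paragraphs (e)–(f): (e) is triggered — the property is publicly advertised. (f), which would lift (e), is inapplicable — there is no Schedule B Clearance in force. (a) is therefore removed.
All of (b)'s requirements are met (aggregate throughput is 2,550 units, below the 3,100 units limit; a Small Lessor Declaration is on file; total rental receipts for the year are $2,360, less than the $2,600 limit). However, paragraph (g) must be considered: (g) operates — a current Tier 6 Certificate is held. So (b) is unavailable.
Exception (c) fails — the property is let unfurnished.
Exception (d) is satisfied on its face — there is no written lease; the qualifying period is 105 days, below the 110 days limit; Felix is a registered non-profit. Under paragraphs (i)–(n): (i) would limit (d) — the space is let for business use — but (j) sets (i) aside: (j) is engaged — a current Provisional Certificate is held. (k) is engaged (the registered capacity is 3,600 units, below the 3,650 units limit), but yields to (l): (l) operates against (k): a current General Clearance is held. (m) would limit (l) — a current Standing Exemption Letter is held — but (n) sets (m) aside: (n) operates against (m): the reportable unit count is 77, less than the 80 limit. (d) remains available.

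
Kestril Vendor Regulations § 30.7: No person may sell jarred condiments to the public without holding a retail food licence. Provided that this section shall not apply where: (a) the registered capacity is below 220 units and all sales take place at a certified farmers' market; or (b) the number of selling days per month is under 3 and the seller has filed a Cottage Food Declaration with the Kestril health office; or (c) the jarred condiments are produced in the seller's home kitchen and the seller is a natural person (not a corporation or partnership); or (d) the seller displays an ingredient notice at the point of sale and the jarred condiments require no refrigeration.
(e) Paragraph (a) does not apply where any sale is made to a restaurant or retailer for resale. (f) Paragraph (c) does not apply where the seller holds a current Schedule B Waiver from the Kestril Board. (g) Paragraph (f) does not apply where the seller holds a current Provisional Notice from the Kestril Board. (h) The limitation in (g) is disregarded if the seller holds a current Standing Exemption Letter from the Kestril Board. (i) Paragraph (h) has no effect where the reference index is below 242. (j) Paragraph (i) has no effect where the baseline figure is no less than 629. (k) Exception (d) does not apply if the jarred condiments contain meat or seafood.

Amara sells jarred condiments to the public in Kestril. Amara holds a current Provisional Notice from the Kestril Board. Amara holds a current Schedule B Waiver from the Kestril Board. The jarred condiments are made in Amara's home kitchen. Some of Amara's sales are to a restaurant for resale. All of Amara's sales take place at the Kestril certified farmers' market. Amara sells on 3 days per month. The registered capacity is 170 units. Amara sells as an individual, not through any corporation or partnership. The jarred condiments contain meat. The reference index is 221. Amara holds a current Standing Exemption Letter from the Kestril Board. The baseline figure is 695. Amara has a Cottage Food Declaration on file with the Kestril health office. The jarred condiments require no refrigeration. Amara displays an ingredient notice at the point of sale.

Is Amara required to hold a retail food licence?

Yes — Amara must hold a retail food licence.

All of (a)'s requirements are met (the registered capacity is 170 units, below the 220 units limit; all sales are at a certified farmers' market). But: (e) operates against (a): some sales are to a restaurant for resale. Exception (a) does not apply.
Exception (b) fails — the number of selling days per month is 3, not under 3.
All of (c)'s requirements are met (the jarred condiments are home-kitchen produced; the seller is a natural person). Turning to paragraphs (f)–(j): (f) applies — a current Schedule B Waiver is held. (g) would limit (f) — a current Provisional Notice is held — but (h) sets (g) aside: (h) operates against (g): a current Standing Exemption Letter is held. (i) would limit (h) — the reference index is 221, below the 242 limit — but (j) sets (i) aside: (j) is triggered — the baseline figure is 695, meeting the 629 threshold. (c) is therefore removed.
Exception (d)'s conditions are all satisfied: an ingredient notice is displayed; the jarred condiments are shelf-stable. Turning to paragraph (k): (k) operates — the jarred condiments contain meat. Exception (d) does not apply.
None of the exceptions is available; § 30.7 applies in full.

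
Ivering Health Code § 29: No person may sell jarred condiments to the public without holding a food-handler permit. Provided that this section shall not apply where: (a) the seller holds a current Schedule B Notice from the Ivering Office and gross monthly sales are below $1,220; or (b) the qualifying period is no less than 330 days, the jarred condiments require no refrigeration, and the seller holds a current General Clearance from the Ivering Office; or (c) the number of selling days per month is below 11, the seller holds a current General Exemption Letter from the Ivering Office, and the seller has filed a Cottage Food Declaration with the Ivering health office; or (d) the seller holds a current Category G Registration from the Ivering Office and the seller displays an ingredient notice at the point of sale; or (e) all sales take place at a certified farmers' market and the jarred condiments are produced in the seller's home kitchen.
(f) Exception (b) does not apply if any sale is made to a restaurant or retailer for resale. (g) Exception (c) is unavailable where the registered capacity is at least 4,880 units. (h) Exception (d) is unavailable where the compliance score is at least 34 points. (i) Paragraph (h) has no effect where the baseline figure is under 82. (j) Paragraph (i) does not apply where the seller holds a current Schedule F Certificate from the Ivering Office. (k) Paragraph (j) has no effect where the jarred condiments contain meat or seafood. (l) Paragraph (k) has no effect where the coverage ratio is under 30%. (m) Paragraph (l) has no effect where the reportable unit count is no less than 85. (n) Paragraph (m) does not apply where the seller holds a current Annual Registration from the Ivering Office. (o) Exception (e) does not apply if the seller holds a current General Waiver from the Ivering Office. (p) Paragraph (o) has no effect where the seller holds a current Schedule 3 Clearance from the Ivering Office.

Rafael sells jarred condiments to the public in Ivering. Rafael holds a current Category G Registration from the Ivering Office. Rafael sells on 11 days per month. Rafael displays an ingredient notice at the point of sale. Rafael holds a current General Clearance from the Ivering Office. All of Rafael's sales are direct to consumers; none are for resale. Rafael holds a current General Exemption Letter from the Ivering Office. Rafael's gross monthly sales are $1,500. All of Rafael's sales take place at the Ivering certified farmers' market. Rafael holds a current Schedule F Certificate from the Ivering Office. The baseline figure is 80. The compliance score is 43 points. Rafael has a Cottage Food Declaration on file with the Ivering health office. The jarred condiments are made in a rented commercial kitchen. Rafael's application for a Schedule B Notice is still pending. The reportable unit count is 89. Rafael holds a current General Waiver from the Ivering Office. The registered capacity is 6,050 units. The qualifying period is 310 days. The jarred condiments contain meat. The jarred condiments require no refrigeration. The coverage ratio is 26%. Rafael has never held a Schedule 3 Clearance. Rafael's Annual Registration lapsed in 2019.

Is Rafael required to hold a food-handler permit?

Exception (a) requires that the seller holds a current Schedule B Notice from the Ivering Office; but the Schedule B Notice is not current, so (a) is unavailable.
Exception (b) does not apply: the qualifying period is 310 days, short of 330 days.
Exception (c) requires that the number of selling days per month is below 11; but the number of selling days per month is 11, not below 11, so (c) is unavailable.
Exception (d): a current Category G Registration is held; an ingredient notice is displayed — every condition holds. Under paragraphs (h)–(n): (h) would limit (d) — the compliance score is 43 points, meeting the 34 points threshold — but (i) sets (h) aside: (i) operates against (h): the baseline figure is 80, under the 82 limit. (j) applies (a current Schedule F Certificate is held), but is overridden by (k): (k) operates against (j): the jarred condiments contain meat. (l) would limit (k) — the coverage ratio is 26%, under the 30% limit — but (m) sets (l) aside: (m) operates against (l): the reportable unit count is 89, meeting the 85 threshold. (n), which would lift (m), does not operate here — there is no Annual Registration in force. Exception (d) stands.
Exception (e) fails — the jarred condiments are made in a commercial kitchen, not a home kitchen.

No — exception (d) applies; Rafael is not required to hold a food-handler permit.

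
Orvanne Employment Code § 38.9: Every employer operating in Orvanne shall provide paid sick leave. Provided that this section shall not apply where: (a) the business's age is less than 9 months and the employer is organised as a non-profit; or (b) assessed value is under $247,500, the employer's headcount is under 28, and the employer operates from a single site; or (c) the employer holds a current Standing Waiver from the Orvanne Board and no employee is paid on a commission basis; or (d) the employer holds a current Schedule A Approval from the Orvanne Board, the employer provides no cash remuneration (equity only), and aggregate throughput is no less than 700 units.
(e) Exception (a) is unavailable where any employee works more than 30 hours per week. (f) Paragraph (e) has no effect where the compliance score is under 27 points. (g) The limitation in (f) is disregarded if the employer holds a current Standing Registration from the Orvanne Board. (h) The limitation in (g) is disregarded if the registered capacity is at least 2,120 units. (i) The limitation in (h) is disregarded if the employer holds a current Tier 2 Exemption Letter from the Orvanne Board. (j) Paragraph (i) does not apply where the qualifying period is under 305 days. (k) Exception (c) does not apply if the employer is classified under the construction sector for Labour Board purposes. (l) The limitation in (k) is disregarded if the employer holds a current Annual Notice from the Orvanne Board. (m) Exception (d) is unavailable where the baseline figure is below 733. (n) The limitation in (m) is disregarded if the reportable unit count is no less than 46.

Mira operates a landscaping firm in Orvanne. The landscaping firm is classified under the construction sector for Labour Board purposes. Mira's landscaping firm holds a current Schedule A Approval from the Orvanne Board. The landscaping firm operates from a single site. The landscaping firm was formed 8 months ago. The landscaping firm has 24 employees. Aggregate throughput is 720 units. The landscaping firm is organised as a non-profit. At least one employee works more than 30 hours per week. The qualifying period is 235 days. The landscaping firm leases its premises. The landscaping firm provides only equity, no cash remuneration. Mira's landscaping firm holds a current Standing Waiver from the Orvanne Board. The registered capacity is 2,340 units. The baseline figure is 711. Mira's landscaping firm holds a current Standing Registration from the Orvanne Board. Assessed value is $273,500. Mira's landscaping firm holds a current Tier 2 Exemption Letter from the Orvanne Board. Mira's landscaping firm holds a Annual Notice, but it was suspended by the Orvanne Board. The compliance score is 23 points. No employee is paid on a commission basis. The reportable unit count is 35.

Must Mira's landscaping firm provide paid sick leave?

Exception (a) is satisfied on its face — the business's age is 8 months, less than the 9 months limit; the employer is a non-profit. Under paragraphs (e)–(j): (e) would limit (a) — at least one employee exceeds 30 hours/week — but (f) sets (e) aside: (f) applies — the compliance score is 23 points, under the 27 points limit. (g) applies (a current Standing Registration is held), but is itself disapplied by (h): (h) applies — the registered capacity is 2,340 units, meeting the 2,120 units threshold. (i) would limit (h) — a current Tier 2 Exemption Letter is held — but (j) sets (i) aside: (j) operates against (i): the qualifying period is 235 days, under the 305 days limit. Exception (a) stands.
Exception (b) fails — assessed value is $273,500, not under $247,500.
Exception (c): a current Standing Waiver is held; no employee is paid on commission — every condition holds. But: (k) operates against (c): the landscaping firm is classified under the construction sector. (l) is not triggered (no current Annual Notice is held), so (k) stands. Exception (c) does not apply.
Exception (d)'s conditions are all satisfied: a current Schedule A Approval is held; remuneration is equity-only; aggregate throughput is 720 units, meeting the 700 units threshold. But applying paragraphs (m)–(n): (m) operates against (d): the baseline figure is 711, below the 733 limit. (n) is inapplicable (the reportable unit count is 35, short of 46), so (m) stands. Exception (d) does not apply.

No — exception (a) applies; Mira's landscaping firm is not required to provide paid sick leave.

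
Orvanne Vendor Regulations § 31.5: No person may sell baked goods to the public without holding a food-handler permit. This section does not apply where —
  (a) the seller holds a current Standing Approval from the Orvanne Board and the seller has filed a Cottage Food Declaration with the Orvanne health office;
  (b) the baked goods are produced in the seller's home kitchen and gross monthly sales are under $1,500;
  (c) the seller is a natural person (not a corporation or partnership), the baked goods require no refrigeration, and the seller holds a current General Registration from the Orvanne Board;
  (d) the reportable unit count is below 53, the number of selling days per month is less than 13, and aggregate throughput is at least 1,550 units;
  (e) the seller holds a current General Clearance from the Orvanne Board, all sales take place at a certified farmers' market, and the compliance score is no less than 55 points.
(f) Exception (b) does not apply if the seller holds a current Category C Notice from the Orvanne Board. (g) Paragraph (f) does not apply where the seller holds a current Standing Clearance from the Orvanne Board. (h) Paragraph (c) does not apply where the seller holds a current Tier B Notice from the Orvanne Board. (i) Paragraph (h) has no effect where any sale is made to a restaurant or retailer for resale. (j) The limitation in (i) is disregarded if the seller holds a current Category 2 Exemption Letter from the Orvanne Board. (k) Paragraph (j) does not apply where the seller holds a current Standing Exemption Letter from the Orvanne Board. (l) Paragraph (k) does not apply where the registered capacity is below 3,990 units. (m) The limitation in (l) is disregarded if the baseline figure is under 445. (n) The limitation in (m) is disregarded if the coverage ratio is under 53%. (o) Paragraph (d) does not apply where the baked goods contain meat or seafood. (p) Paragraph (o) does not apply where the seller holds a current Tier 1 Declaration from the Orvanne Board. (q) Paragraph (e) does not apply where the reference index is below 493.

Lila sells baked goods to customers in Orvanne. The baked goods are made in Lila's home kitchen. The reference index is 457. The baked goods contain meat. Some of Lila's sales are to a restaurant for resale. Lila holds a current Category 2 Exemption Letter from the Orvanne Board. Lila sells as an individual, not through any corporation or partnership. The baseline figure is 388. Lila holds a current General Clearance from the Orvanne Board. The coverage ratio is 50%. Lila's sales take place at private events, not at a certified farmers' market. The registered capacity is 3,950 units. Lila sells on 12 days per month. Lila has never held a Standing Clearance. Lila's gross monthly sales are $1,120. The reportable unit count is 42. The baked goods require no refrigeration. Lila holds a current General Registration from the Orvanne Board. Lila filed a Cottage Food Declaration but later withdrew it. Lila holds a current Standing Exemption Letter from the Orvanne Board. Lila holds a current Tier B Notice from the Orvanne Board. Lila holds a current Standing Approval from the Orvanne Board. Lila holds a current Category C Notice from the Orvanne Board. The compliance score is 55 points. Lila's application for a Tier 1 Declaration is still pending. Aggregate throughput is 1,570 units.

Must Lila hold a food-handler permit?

Yes — Lila must hold a food-handler permit.

Exception (a) requires that the seller has filed a Cottage Food Declaration with the Orvanne health office; but the Cottage Food Declaration was withdrawn, so (a) is unavailable.
Exception (b): the baked goods are home-kitchen produced; gross monthly sales are $1,120, under the $1,500 limit — every condition holds. Turning to paragraphs (f)–(g): (f) operates against (b): a current Category C Notice is held. (g), which would lift (f), does not operate here — no current Standing Clearance is held. Exception (b) does not apply.
Exception (c)'s conditions are all satisfied: the seller is a natural person; the baked goods are shelf-stable; a current General Registration is held. Turning to paragraphs (h)–(n): (h) operates against (c): a current Tier B Notice is held. (i) would limit (h) — some sales are to a restaurant for resale — but (j) sets (i) aside: (j) operates against (i): a current Category 2 Exemption Letter is held. (k) is engaged (a current Standing Exemption Letter is held), but is set aside by (l): (l) operates against (k): the registered capacity is 3,950 units, below the 3,990 units limit. (m) is engaged (the baseline figure is 388, under the 445 limit), but is displaced by (n): (n) operates against (m): the coverage ratio is 50%, under the 53% limit. So (c) is unavailable.
Exception (d): the reportable unit count is 42, below the 53 limit; the number of selling days per month is 12, less than the 13 limit; aggregate throughput is 1,570 units, meeting the 1,550 units threshold — every condition holds. But applying paragraphs (o)–(p): (o) operates — the baked goods contain meat. (p) is inapplicable (the Tier 1 Declaration is not current), so (o) stands. Exception (d) does not apply.
Exception (e) requires that all sales take place at a certified farmers' market; but sales are at private events, not a certified farmers' market, so (e) is unavailable.
No exception applies. The general rule governs.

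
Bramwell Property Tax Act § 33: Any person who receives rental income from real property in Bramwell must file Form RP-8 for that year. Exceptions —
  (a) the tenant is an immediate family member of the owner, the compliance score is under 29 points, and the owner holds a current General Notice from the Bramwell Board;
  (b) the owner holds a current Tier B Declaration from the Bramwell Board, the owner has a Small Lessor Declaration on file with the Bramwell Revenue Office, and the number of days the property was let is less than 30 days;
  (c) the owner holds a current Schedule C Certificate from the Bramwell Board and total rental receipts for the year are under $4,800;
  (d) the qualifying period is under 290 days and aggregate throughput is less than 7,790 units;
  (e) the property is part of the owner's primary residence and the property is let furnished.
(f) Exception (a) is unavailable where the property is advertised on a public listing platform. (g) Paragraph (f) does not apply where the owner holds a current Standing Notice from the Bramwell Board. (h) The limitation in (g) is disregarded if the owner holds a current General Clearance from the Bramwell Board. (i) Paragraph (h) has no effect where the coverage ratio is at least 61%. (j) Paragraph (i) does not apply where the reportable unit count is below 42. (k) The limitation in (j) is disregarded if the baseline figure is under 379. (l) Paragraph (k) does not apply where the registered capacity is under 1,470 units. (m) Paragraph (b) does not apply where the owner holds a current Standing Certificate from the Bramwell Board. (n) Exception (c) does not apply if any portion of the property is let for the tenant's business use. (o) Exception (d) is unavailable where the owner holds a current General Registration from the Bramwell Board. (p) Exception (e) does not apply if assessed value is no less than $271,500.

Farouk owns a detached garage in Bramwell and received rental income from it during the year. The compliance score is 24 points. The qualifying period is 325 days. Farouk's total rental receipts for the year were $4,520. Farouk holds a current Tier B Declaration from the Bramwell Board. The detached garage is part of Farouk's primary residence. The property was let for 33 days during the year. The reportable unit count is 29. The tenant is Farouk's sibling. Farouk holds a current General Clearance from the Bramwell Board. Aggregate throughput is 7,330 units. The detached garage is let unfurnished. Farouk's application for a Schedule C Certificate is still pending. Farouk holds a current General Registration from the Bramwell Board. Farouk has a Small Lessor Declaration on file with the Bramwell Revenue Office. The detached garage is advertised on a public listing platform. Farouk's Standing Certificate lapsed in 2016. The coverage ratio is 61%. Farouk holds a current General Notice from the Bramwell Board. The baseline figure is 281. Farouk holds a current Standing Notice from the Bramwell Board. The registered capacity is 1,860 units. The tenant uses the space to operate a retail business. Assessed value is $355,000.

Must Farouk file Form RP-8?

Exception (a): the tenant is an immediate family member; the compliance score is 24 points, under the 29 points limit; a current General Notice is held — every condition holds. Considering the limiting provisions: (f) would limit (a) — the property is publicly advertised — but (g) sets (f) aside: (g) applies — a current Standing Notice is held. (h) is engaged (a current General Clearance is held), but is displaced by (i): (i) operates against (h): the coverage ratio is 61%, meeting the 61% threshold. (j) is triggered (the reportable unit count is 29, below the 42 limit), but is itself disapplied by (k): (k) operates against (j): the baseline figure is 281, under the 379 limit. (l), which would lift (k), does not operate here — the registered capacity is 1,860 units, not under 1,470 units. So (a) applies.
Exception (b) requires that the number of days the property was let is less than 30 days; but the number of days the property was let is 33 days, not less than 30 days, so (b) is unavailable.
Exception (c) requires that the owner holds a current Schedule C Certificate from the Bramwell Board; but there is no Schedule C Certificate in force, so (c) is unavailable.
Exception (d) fails — the qualifying period is 325 days, not under 290 days.
Exception (e) does not apply: the property is let unfurnished.

No — exception (a) applies; Farouk is not required to file Form RP-8.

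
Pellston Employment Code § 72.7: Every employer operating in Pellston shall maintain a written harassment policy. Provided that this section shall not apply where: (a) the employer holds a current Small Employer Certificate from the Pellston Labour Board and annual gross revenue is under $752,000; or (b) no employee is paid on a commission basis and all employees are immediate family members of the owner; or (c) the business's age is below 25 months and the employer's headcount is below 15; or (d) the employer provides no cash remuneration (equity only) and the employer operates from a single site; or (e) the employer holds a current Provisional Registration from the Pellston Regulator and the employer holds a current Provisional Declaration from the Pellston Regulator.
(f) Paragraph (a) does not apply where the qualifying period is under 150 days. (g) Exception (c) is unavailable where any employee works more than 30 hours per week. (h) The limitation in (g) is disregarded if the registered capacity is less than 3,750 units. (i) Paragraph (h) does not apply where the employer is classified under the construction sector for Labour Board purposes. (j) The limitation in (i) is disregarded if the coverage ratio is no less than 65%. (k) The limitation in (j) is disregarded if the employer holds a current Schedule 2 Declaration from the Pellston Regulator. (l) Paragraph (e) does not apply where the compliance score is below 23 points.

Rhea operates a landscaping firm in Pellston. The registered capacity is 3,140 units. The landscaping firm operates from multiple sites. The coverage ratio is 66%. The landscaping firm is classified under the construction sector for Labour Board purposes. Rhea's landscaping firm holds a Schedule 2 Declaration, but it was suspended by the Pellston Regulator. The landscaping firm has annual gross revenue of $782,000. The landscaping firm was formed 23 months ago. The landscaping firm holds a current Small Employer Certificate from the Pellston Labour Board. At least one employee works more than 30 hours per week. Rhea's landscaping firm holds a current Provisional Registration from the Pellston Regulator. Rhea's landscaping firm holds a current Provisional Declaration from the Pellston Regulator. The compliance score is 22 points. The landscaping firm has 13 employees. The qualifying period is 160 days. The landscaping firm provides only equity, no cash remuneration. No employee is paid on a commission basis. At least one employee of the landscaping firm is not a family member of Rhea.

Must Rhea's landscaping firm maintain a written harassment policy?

No — exception (c) applies; Rhea's landscaping firm is not required to maintain a written harassment policy.

Exception (a) fails — annual gross revenue is $782,000, not under $752,000.
Exception (b) fails — at least one employee is not a family member.
Exception (c): the business's age is 23 months, below the 25 months limit; the employer's headcount is 13, below the 15 limit — every condition holds. Under paragraphs (g)–(k): (g) would limit (c) — at least one employee exceeds 30 hours/week — but (h) sets (g) aside: (h) applies — the registered capacity is 3,140 units, less than the 3,750 units limit. (i) would limit (h) — the landscaping firm is classified under the construction sector — but (j) sets (i) aside: (j) is engaged — the coverage ratio is 66%, meeting the 65% threshold. (k), which would lift (j), is not triggered — no current Schedule 2 Declaration is held. Exception (c) stands.
Exception (d) does not apply: the employer operates from multiple sites.
All of (e)'s requirements are met (a current Provisional Registration is held; a current Provisional Declaration is held). Turning to paragraph (l): (l) operates against (e): the compliance score is 22 points, below the 23 points limit. So (e) is unavailable.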